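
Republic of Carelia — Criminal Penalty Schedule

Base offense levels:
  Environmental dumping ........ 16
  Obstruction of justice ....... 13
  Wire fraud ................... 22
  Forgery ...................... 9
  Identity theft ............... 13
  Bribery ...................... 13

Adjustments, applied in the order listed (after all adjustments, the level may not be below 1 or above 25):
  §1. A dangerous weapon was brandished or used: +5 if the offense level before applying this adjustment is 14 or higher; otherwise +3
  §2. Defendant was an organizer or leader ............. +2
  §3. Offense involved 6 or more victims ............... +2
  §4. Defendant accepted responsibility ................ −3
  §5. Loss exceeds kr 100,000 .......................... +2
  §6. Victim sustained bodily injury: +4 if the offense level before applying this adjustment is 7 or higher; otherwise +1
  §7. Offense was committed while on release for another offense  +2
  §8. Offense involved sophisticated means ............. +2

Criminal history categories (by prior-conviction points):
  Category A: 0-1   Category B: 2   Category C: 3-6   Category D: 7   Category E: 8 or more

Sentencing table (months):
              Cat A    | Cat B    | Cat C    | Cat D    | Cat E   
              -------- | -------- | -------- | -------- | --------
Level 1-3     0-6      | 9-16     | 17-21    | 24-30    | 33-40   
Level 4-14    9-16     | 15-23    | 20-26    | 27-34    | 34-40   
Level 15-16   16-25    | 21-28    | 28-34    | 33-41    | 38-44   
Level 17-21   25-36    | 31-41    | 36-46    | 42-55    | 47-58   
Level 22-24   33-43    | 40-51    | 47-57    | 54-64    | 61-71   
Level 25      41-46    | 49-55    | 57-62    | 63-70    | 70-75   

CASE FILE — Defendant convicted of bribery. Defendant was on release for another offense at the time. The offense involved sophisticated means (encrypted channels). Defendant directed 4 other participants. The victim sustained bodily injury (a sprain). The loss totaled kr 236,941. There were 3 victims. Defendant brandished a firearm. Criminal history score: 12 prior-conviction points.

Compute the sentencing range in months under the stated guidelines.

Base offense level for bribery: 13.
§1 applies (level before this adjustment is 13 < 14, so +3): 13 + 3 = 16.
§2 applies: 16 + 2 = 18.
§3 does not apply.
§4 does not apply.
§5 applies: 18 + 2 = 20.
§6 applies (level before this adjustment is 20 ≥ 7, so +4): 20 + 4 = 24.
§7 applies: 24 + 2 = 26.
§8 applies: 26 + 2 = 28.
Level 28 exceeds the maximum of 25; capped at 25.
Final offense level: 25.
Criminal history: 12 prior points → Category E (8+).
Level 25 falls in the 25 band.
Grid: Level 25 × Category E = 70-75 months.

70-75 months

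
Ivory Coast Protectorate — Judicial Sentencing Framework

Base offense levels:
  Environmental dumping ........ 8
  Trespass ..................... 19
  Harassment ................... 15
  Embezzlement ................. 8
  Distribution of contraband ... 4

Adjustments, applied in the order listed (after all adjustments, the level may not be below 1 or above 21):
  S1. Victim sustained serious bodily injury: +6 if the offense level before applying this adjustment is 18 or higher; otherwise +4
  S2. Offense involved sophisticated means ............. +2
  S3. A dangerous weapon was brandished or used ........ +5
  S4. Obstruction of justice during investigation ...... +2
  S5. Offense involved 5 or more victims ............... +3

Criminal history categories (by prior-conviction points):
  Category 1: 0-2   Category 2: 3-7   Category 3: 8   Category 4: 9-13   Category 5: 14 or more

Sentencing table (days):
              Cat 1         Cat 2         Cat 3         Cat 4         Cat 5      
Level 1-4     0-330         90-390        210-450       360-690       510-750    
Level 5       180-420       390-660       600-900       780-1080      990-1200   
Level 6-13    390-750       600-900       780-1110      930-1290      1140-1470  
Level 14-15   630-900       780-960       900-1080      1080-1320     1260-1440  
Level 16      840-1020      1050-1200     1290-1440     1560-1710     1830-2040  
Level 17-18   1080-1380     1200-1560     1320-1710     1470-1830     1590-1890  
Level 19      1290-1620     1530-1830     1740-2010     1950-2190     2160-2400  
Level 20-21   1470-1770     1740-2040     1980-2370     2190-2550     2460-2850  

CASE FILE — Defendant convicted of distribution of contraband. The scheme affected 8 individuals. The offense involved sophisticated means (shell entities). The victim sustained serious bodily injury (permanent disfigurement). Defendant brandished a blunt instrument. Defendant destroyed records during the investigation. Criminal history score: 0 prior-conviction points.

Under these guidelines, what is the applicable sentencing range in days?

1470-1770 days

Base offense level for distribution of contraband: 4.
S1 applies (level before this adjustment is 4 < 18, so +4): 4 + 4 = 8.
S2 applies: 8 + 2 = 10.
S3 applies: 10 + 5 = 15.
S4 applies: 15 + 2 = 17.
S5 applies: 17 + 3 = 20.
Final offense level: 20.
Criminal history: 0 prior points → Category 1 (0-2).
Level 20 falls in the 20-21 band.
Grid: Level 20-21 × Category 1 = 1470-1770 days.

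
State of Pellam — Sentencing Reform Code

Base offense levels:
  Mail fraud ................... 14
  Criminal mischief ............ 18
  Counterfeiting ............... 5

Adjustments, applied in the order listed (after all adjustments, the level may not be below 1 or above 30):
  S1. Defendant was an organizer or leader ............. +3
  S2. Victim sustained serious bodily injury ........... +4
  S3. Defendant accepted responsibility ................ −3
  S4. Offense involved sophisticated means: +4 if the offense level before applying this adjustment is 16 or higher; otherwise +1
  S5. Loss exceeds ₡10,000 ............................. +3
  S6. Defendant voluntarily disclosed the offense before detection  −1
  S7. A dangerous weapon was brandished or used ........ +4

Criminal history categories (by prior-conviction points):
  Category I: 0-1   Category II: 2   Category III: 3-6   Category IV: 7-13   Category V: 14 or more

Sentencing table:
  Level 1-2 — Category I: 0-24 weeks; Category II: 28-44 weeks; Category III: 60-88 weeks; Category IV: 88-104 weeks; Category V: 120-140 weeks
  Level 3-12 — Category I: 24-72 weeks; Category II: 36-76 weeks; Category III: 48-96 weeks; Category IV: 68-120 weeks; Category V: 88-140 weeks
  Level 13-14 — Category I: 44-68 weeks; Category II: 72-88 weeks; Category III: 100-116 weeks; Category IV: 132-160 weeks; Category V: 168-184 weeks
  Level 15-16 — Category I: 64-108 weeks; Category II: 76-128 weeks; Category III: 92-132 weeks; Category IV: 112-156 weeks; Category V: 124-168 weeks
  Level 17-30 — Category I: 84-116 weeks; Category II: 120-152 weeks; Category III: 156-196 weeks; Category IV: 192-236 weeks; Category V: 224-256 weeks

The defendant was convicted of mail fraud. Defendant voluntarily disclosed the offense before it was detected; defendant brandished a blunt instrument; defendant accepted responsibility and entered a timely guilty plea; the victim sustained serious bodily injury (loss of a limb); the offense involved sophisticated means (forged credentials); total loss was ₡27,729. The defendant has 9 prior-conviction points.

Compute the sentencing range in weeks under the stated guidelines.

Base offense level for mail fraud: 14.
S1 does not apply.
S2 applies: 14 + 4 = 18.
S3 applies: 18 − 3 = 15.
S4 applies (level before this adjustment is 15 < 16, so +1): 15 + 1 = 16.
S5 applies: 16 + 3 = 19.
S6 applies: 19 − 1 = 18.
S7 applies: 18 + 4 = 22.
Final offense level: 22.
Criminal history: 9 prior points → Category IV (7-13).
Level 22 falls in the 17-30 band.
Grid: Level 17-30 × Category IV = 192-236 weeks.

192-236 weeks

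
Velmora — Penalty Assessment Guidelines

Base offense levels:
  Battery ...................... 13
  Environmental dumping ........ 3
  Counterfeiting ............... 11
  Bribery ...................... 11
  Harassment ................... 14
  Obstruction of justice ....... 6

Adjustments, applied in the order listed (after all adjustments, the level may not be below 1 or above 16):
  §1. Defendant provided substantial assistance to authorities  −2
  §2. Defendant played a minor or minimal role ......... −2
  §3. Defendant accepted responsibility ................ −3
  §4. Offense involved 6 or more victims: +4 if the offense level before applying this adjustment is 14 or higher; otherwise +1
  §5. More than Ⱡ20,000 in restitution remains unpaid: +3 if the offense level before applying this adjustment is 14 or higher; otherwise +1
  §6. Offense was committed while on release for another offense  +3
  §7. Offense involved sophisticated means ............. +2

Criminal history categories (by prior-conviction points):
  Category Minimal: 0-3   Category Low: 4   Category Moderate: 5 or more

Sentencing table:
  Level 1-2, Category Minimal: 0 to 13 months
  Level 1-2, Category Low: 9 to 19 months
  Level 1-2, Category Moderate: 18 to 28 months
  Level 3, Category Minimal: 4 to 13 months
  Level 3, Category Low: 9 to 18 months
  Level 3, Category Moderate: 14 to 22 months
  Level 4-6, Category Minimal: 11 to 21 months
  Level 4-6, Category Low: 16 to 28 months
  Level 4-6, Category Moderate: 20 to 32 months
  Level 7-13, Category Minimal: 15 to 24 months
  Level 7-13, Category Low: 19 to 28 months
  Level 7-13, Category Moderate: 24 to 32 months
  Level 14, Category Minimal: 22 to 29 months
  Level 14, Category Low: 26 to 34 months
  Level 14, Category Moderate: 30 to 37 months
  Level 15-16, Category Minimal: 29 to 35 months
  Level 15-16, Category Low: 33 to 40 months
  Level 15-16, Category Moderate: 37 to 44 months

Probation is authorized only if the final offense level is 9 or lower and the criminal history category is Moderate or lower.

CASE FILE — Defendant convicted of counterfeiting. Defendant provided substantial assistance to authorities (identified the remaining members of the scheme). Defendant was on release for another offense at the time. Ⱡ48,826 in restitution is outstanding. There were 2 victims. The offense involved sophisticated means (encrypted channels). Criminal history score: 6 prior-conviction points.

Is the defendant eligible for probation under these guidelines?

No

Base offense level for counterfeiting: 11.
§1 applies: 11 − 2 = 9.
§2 does not apply.
§4 does not apply.
§5 applies (level before this adjustment is 9 < 14, so +1): 9 + 1 = 10.
§6 applies: 10 + 3 = 13.
§7 applies: 13 + 2 = 15.
Final offense level: 15.
Criminal history: 6 prior points → Category Moderate (5+).
Level 15 falls in the 15-16 band.
Grid: Level 15-16 × Category Moderate = 37-44 months.
Probation check: level 15 > 9 and category Moderate ≤ Moderate → not eligible.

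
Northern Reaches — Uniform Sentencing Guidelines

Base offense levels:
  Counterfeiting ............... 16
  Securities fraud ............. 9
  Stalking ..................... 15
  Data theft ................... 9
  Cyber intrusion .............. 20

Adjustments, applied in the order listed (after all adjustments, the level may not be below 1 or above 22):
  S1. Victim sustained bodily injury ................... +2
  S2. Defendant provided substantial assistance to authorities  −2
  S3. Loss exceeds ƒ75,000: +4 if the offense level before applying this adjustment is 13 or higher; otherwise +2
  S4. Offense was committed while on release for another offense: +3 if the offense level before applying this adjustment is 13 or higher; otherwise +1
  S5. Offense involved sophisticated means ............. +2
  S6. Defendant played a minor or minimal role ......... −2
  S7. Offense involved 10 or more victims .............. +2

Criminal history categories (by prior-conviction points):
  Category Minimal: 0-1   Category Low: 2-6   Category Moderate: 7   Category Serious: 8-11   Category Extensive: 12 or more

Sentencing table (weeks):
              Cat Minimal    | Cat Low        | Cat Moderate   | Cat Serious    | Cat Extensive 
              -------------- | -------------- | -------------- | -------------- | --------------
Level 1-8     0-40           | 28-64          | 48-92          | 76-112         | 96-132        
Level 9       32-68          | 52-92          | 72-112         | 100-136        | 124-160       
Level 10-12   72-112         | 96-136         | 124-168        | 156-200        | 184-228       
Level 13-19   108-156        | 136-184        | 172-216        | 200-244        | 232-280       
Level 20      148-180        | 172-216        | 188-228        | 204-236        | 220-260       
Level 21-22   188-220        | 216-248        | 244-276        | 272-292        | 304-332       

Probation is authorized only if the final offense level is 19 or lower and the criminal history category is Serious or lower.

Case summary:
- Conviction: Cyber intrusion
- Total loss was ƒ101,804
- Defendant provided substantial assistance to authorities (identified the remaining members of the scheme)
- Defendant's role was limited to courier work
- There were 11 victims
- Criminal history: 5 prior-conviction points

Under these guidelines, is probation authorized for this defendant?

No

Base offense level for cyber intrusion: 20.
S2 applies: 20 − 2 = 18.
S3 applies (level before this adjustment is 18 ≥ 13, so +4): 18 + 4 = 22.
S6 applies: 22 − 2 = 20.
S7 applies: 20 + 2 = 22.
Final offense level: 22.
Criminal history: 5 prior points → Category Low (2-6).
Level 22 falls in the 21-22 band.
Grid: Level 21-22 × Category Low = 216-248 weeks.
Probation check: level 22 > 19 and category Low ≤ Serious → not eligible.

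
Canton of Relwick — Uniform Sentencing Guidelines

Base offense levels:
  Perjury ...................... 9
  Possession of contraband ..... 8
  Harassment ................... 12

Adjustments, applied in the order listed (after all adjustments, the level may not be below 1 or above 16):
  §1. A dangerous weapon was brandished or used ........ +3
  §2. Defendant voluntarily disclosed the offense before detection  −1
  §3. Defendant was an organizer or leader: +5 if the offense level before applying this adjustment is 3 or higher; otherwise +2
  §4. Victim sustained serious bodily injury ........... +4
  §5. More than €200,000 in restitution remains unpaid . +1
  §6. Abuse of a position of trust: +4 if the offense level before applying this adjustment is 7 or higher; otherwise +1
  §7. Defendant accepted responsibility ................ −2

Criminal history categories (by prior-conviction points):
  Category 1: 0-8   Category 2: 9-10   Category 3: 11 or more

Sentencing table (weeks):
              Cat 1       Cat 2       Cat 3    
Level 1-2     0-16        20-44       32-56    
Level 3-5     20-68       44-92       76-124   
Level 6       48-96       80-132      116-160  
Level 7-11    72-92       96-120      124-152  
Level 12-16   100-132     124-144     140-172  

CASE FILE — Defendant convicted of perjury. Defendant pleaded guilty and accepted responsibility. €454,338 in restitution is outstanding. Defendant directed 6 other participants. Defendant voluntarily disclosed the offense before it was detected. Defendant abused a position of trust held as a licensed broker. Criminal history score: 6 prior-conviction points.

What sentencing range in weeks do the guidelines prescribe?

Base offense level for perjury: 9.
§1 does not apply.
§2 applies: 9 − 1 = 8.
§3 applies (level before this adjustment is 8 ≥ 3, so +5): 8 + 5 = 13.
§4 does not apply.
§5 applies: 13 + 1 = 14.
§6 applies (level before this adjustment is 14 ≥ 7, so +4): 14 + 4 = 18.
§7 applies: 18 − 2 = 16.
Final offense level: 16.
Criminal history: 6 prior points → Category 1 (0-8).
Level 16 falls in the 12-16 band.
Grid: Level 12-16 × Category 1 = 100-132 weeks.

100-132 weeks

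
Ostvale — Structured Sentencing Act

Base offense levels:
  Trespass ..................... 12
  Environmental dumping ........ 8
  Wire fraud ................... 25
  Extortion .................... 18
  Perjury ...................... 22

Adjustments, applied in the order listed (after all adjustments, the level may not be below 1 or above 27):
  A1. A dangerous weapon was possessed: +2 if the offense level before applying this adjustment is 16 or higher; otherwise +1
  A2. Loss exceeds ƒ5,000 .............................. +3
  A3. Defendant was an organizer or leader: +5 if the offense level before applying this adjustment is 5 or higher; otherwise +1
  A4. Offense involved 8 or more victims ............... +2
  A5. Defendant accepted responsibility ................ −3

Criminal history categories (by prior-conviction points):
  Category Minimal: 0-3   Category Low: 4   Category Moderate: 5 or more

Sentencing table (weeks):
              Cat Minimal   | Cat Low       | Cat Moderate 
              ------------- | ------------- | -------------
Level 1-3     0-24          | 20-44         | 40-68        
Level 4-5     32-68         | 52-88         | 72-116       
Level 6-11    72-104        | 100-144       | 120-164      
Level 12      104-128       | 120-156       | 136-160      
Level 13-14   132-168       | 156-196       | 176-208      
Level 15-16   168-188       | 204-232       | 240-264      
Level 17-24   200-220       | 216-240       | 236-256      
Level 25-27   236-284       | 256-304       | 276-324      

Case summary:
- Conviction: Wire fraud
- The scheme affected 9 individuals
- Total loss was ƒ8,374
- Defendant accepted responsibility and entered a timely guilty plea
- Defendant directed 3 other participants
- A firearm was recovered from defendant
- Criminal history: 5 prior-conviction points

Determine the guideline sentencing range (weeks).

276-324 weeks

Base offense level for wire fraud: 25.
A1 applies (level before this adjustment is 25 ≥ 16, so +2): 25 + 2 = 27.
A2 applies: 27 + 3 = 30.
A3 applies (level before this adjustment is 30 ≥ 5, so +5): 30 + 5 = 35.
A4 applies: 35 + 2 = 37.
A5 applies: 37 − 3 = 34.
Level 34 exceeds the maximum of 27; capped at 27.
Final offense level: 27.
Criminal history: 5 prior points → Category Moderate (5+).
Level 27 falls in the 25-27 band.
Grid: Level 25-27 × Category Moderate = 276-324 weeks.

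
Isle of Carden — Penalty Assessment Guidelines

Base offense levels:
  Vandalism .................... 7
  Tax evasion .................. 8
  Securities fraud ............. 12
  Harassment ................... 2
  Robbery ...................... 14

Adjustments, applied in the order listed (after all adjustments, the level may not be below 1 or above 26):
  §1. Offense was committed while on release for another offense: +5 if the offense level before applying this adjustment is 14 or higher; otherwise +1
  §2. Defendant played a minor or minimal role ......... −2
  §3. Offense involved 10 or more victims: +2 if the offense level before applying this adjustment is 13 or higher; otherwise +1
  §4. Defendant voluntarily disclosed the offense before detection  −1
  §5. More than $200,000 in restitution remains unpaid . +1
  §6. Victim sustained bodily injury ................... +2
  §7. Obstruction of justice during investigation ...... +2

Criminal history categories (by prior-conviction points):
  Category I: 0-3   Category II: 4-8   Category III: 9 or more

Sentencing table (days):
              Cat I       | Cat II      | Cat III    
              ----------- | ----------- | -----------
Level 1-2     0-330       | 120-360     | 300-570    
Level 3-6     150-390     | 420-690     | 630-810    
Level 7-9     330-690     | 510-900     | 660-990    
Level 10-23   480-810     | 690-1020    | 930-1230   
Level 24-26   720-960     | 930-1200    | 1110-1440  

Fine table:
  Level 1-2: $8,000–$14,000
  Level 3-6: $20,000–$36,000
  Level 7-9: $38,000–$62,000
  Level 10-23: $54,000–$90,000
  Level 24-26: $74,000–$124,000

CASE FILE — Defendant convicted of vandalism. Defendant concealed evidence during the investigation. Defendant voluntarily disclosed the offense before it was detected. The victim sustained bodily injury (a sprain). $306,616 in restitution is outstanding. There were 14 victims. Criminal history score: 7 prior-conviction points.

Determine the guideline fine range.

Base offense level for vandalism: 7.
§3 applies (level before this adjustment is 7 < 13, so +1): 7 + 1 = 8.
§4 applies: 8 − 1 = 7.
§5 applies: 7 + 1 = 8.
§6 applies: 8 + 2 = 10.
§7 applies: 10 + 2 = 12.
Final offense level: 12.
Level 12 falls in the 10-23 band.
Fine table: Level 10-23 → $54,000–$90,000.

$54,000–$90,000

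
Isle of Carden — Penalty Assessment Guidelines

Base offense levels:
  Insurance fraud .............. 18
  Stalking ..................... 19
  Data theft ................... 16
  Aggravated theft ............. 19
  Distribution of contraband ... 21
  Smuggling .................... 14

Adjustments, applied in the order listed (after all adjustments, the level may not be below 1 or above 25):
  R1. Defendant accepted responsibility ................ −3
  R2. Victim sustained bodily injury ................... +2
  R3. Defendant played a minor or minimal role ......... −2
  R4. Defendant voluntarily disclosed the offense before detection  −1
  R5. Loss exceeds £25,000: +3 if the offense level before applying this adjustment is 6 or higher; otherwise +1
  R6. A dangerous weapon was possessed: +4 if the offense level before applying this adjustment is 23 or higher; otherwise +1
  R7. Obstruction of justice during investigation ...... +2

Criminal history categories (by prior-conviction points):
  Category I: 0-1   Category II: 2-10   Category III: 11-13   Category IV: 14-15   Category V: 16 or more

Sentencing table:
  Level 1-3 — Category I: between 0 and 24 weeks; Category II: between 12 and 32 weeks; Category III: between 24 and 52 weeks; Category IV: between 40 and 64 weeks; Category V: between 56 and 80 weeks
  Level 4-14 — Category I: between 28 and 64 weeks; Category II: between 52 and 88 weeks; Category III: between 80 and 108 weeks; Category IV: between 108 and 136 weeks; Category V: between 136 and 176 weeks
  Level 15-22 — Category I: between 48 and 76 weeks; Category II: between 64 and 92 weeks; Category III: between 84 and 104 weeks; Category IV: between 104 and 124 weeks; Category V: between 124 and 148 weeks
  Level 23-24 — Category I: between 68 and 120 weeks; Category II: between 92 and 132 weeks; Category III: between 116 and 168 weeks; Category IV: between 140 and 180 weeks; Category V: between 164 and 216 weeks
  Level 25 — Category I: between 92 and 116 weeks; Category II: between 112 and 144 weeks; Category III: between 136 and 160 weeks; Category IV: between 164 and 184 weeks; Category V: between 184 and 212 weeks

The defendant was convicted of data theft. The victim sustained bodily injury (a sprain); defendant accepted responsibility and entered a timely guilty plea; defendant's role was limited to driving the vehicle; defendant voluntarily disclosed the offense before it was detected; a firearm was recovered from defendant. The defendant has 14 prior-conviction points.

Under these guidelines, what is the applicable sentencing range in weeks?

108-136 weeks

Base offense level for data theft: 16.
R1 applies: 16 − 3 = 13.
R2 applies: 13 + 2 = 15.
R3 applies: 15 − 2 = 13.
R4 applies: 13 − 1 = 12.
R6 applies (level before this adjustment is 12 < 23, so +1): 12 + 1 = 13.
Final offense level: 13.
Criminal history: 14 prior points → Category IV (14-15).
Level 13 falls in the 4-14 band.
Grid: Level 4-14 × Category IV = 108-136 weeks.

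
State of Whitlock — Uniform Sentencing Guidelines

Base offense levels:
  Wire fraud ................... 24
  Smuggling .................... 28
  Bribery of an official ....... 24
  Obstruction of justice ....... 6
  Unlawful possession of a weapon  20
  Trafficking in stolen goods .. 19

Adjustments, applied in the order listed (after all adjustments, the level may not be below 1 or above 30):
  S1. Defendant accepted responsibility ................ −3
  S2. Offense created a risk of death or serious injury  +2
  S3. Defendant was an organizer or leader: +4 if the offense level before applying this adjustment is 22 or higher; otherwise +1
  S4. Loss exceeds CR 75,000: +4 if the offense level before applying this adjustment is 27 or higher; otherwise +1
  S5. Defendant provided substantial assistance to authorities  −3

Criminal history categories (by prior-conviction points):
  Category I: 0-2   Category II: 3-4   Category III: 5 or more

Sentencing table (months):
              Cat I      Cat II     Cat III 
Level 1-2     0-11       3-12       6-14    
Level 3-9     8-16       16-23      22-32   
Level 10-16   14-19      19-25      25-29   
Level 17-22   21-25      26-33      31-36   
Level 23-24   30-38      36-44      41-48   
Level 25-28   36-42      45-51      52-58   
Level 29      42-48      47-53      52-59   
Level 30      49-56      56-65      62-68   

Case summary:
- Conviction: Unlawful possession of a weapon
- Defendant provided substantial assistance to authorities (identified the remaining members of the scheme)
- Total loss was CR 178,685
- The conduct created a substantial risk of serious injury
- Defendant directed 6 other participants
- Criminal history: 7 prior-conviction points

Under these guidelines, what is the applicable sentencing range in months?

Base offense level for unlawful possession of a weapon: 20.
S1 does not apply.
S2 applies: 20 + 2 = 22.
S3 applies (level before this adjustment is 22 ≥ 22, so +4): 22 + 4 = 26.
S4 applies (level before this adjustment is 26 < 27, so +1): 26 + 1 = 27.
S5 applies: 27 − 3 = 24.
Final offense level: 24.
Criminal history: 7 prior points → Category III (5+).
Level 24 falls in the 23-24 band.
Grid: Level 23-24 × Category III = 41-48 months.

41-48 months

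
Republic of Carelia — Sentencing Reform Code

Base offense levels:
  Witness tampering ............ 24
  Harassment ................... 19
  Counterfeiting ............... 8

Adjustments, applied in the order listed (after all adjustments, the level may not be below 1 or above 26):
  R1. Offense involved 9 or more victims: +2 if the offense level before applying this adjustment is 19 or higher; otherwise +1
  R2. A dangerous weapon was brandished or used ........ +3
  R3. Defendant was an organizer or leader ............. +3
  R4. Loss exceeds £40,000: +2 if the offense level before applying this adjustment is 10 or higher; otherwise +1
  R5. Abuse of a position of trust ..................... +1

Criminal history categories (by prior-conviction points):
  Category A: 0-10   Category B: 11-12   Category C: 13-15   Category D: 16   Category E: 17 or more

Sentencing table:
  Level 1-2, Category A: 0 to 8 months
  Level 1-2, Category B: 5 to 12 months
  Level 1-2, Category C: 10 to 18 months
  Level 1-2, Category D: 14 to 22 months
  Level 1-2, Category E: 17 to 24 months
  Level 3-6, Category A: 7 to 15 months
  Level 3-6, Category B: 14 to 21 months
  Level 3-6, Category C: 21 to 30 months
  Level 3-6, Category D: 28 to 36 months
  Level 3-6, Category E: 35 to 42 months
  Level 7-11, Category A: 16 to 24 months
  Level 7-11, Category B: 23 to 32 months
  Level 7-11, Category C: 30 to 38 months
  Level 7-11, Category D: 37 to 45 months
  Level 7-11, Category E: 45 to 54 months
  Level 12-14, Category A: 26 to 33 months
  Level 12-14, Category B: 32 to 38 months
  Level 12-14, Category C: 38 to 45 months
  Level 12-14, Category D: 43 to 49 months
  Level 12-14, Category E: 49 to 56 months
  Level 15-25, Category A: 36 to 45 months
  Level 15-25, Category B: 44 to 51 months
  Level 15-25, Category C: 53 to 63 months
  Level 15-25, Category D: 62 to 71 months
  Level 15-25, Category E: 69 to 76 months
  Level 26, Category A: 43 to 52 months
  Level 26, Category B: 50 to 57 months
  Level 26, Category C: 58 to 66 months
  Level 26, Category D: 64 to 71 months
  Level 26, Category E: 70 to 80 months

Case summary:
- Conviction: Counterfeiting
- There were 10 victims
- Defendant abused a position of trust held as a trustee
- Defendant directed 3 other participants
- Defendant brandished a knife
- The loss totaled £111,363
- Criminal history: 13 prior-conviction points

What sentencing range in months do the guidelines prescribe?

Base offense level for counterfeiting: 8.
R1 applies (level before this adjustment is 8 < 19, so +1): 8 + 1 = 9.
R2 applies: 9 + 3 = 12.
R3 applies: 12 + 3 = 15.
R4 applies (level before this adjustment is 15 ≥ 10, so +2): 15 + 2 = 17.
R5 applies: 17 + 1 = 18.
Final offense level: 18.
Criminal history: 13 prior points → Category C (13-15).
Level 18 falls in the 15-25 band.
Grid: Level 15-25 × Category C = 53-63 months.

53-63 months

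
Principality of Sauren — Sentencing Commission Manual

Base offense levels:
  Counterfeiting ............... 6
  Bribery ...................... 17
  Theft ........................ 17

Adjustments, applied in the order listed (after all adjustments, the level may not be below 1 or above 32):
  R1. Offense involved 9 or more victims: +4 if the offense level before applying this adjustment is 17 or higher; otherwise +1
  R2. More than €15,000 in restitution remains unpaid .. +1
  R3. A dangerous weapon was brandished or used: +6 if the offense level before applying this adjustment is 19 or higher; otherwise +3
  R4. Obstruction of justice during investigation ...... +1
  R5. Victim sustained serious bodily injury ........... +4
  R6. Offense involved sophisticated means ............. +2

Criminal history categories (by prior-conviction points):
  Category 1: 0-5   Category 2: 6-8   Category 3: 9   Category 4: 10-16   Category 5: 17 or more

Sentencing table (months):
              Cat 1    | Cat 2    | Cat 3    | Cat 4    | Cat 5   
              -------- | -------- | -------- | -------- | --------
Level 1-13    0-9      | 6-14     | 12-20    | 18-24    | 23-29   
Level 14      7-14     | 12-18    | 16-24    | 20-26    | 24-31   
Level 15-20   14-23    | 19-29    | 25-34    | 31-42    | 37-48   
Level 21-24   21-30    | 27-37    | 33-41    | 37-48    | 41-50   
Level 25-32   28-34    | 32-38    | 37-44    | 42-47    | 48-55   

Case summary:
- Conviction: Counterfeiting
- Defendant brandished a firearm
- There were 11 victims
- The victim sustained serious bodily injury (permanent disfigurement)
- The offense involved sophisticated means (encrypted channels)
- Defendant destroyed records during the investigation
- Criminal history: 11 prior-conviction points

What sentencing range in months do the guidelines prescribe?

31-42 months

Base offense level for counterfeiting: 6.
R1 applies (level before this adjustment is 6 < 17, so +1): 6 + 1 = 7.
R3 applies (level before this adjustment is 7 < 19, so +3): 7 + 3 = 10.
R4 applies: 10 + 1 = 11.
R5 applies: 11 + 4 = 15.
R6 applies: 15 + 2 = 17.
Final offense level: 17.
Criminal history: 11 prior points → Category 4 (10-16).
Level 17 falls in the 15-20 band.
Grid: Level 15-20 × Category 4 = 31-42 months.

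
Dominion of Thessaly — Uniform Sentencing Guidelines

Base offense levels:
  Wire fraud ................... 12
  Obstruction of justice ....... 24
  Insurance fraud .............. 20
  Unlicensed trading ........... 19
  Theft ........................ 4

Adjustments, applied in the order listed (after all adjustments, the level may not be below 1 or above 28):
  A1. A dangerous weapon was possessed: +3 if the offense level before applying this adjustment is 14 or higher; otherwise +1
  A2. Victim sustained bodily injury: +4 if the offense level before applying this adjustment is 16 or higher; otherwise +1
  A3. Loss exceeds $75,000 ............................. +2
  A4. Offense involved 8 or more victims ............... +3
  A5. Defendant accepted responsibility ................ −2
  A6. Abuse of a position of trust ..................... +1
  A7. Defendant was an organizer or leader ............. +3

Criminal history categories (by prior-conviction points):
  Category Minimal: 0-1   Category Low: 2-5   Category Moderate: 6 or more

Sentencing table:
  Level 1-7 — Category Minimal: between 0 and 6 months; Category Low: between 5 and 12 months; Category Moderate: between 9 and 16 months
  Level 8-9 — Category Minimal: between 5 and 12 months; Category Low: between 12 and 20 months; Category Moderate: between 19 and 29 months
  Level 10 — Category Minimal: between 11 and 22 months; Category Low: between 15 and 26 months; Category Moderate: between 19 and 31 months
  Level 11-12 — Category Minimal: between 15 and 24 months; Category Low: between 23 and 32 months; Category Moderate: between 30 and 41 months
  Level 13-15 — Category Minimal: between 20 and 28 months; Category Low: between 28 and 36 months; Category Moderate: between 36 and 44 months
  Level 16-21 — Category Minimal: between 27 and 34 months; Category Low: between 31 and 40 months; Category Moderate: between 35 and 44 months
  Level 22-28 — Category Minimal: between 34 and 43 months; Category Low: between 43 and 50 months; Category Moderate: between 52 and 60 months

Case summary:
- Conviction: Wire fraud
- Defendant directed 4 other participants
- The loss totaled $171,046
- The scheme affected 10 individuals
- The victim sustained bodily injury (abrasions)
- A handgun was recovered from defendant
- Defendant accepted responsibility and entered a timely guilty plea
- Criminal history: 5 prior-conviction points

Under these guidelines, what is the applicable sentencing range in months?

31-40 months

Base offense level for wire fraud: 12.
A1 applies (level before this adjustment is 12 < 14, so +1): 12 + 1 = 13.
A2 applies (level before this adjustment is 13 < 16, so +1): 13 + 1 = 14.
A3 applies: 14 + 2 = 16.
A4 applies: 16 + 3 = 19.
A5 applies: 19 − 2 = 17.
A6 does not apply.
A7 applies: 17 + 3 = 20.
Final offense level: 20.
Criminal history: 5 prior points → Category Low (2-5).
Level 20 falls in the 16-21 band.
Grid: Level 16-21 × Category Low = 31-40 months.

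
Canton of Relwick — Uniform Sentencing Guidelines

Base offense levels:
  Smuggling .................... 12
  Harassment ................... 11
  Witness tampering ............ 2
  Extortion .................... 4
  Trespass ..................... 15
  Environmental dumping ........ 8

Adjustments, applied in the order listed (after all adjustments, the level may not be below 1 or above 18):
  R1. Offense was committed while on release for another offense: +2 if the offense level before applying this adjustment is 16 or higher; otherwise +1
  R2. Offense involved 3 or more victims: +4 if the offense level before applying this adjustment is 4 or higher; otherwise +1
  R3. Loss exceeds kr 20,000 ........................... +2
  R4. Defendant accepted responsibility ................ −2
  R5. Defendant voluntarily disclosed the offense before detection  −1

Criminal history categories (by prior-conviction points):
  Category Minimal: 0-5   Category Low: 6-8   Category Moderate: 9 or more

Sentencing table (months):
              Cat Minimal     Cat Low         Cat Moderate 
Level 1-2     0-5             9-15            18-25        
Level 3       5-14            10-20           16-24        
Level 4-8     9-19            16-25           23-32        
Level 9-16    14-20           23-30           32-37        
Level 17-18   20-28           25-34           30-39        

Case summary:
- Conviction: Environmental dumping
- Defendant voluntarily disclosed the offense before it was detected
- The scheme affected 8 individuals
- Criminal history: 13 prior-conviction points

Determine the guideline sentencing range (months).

Base offense level for environmental dumping: 8.
R1 does not apply.
R2 applies (level before this adjustment is 8 ≥ 4, so +4): 8 + 4 = 12.
R4 does not apply.
R5 applies: 12 − 1 = 11.
Final offense level: 11.
Criminal history: 13 prior points → Category Moderate (9+).
Level 11 falls in the 9-16 band.
Grid: Level 9-16 × Category Moderate = 32-37 months.

32-37 months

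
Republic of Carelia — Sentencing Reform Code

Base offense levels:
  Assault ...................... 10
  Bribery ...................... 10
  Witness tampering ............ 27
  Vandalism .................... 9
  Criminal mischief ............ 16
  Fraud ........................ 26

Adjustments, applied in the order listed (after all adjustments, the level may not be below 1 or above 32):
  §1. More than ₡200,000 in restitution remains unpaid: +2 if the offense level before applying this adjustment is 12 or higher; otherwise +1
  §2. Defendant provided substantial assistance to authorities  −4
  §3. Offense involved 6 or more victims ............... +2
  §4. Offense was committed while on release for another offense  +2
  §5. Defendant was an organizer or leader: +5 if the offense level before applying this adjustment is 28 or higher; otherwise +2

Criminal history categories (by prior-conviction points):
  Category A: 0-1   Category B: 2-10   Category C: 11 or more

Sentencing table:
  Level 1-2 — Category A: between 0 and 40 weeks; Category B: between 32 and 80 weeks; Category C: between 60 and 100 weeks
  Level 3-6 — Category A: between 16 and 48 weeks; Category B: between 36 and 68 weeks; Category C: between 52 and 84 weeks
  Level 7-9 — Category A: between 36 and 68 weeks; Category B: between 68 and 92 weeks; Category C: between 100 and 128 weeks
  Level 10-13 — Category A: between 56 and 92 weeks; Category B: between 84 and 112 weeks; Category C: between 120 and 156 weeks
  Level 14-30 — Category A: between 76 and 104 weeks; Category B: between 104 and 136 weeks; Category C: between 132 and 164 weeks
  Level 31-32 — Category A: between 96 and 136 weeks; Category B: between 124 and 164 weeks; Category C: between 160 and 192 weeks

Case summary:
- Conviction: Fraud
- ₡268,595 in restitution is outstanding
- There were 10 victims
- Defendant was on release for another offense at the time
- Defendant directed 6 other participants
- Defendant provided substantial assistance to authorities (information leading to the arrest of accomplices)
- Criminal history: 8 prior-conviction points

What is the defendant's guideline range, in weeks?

124-164 weeks

Base offense level for fraud: 26.
§1 applies (level before this adjustment is 26 ≥ 12, so +2): 26 + 2 = 28.
§2 applies: 28 − 4 = 24.
§3 applies: 24 + 2 = 26.
§4 applies: 26 + 2 = 28.
§5 applies (level before this adjustment is 28 ≥ 28, so +5): 28 + 5 = 33.
Level 33 exceeds the maximum of 32; capped at 32.
Final offense level: 32.
Criminal history: 8 prior points → Category B (2-10).
Level 32 falls in the 31-32 band.
Grid: Level 31-32 × Category B = 124-164 weeks.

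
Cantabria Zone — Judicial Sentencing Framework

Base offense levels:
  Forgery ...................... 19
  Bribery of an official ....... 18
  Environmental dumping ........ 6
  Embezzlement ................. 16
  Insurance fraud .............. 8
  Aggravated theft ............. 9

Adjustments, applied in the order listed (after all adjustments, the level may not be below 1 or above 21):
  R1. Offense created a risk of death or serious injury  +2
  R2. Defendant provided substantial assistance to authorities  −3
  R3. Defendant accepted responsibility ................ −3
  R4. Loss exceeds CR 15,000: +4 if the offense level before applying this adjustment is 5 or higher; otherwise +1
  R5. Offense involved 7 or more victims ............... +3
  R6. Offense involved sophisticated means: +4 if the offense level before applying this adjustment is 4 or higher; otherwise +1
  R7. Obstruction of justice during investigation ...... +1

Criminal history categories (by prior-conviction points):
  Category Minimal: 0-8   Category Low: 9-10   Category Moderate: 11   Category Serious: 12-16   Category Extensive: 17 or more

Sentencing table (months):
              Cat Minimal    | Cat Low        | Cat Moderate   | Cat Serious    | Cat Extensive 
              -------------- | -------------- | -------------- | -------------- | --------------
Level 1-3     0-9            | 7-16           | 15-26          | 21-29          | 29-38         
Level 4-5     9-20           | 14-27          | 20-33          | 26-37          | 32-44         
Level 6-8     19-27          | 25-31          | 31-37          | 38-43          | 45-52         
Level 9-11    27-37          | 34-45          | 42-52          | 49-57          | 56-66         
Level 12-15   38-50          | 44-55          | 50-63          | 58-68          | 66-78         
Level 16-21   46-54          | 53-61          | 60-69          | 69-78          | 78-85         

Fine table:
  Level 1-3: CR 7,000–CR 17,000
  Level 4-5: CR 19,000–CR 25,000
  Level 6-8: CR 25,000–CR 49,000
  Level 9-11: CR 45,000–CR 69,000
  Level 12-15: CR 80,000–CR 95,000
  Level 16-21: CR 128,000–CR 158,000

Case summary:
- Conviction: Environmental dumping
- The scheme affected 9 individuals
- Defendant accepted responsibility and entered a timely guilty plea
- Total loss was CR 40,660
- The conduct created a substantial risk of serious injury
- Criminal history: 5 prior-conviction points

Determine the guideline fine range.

CR 80,000–CR 95,000

Base offense level for environmental dumping: 6.
R1 applies: 6 + 2 = 8.
R2 does not apply.
R3 applies: 8 − 3 = 5.
R4 applies (level before this adjustment is 5 ≥ 5, so +4): 5 + 4 = 9.
R5 applies: 9 + 3 = 12.
Final offense level: 12.
Level 12 falls in the 12-15 band.
Fine table: Level 12-15 → CR 80,000–CR 95,000.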